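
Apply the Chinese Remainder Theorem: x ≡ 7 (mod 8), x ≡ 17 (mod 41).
263

Using Chinese Remainder Theorem:
M = 8 × 41 = 328
M1 = 41, M2 = 8
y1 = 41^(-1) mod 8 = 1
y2 = 8^(-1) mod 41 = 36
x = (7×41×1 + 17×8×36) mod 328 = 263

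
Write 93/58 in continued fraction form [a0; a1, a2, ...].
[1; 1, 1, 1, 1, 11]

Euclidean algorithm steps:
93 = 1 × 58 + 35
58 = 1 × 35 + 23
35 = 1 × 23 + 12
23 = 1 × 12 + 11
12 = 1 × 11 + 1
11 = 11 × 1 + 0
Continued fraction: [1; 1, 1, 1, 1, 11]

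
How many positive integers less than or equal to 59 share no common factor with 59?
58

59 = 59
φ(n) = n × ∏(1 - 1/p) for each prime p dividing n
φ(59) = 59 × (1 - 1/59) = 58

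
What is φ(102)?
32

102 = 2 × 3 × 17
φ(n) = n × ∏(1 - 1/p) for each prime p dividing n
φ(102) = 102 × (1 - 1/2) × (1 - 1/3) × (1 - 1/17) = 32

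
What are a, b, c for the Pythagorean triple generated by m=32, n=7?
(975, 448, 1073)

Euclid's formula: a = m² - n², b = 2mn, c = m² + n²
m = 32, n = 7
a = 32² - 7² = 1024 - 49 = 975
b = 2 × 32 × 7 = 448
c = 32² + 7² = 1024 + 49 = 1073
Verification: 975² + 448² = 950625 + 200704 = 1151329 = 1073² ✓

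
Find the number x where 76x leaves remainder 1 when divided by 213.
199

gcd(76, 213) = 1, so the inverse exists.
Extended Euclidean algorithm on (213, 76):
213 = 2 × 76 + 61  ⟹  61 = (1)·213 + (-2)·76
76 = 1 × 61 + 15  ⟹  15 = (-1)·213 + (3)·76
61 = 4 × 15 + 1  ⟹  1 = (5)·213 + (-14)·76
So (-14)·76 ≡ 1 (mod 213), i.e. 76^(-1) ≡ -14 ≡ 199 (mod 213).
Check: 76 × 199 = 15124 ≡ 1 (mod 213)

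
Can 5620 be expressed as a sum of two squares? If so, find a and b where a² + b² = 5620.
12² + 74² (a=12, b=74)

Factorization: 5620 = 2^2 × 5 × 281
By Fermat: n is sum of two squares iff every prime p ≡ 3 (mod 4) appears to even power.
All primes ≡ 3 (mod 4) appear to even power.
Search a = 0, 1, 2, … for 5620 - a² a perfect square: first hit at a = 12: 5620 - 144 = 5476 = 74².
5620 = 12² + 74² = 144 + 5476 ✓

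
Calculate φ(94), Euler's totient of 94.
46

94 = 2 × 47
φ(n) = n × ∏(1 - 1/p) for each prime p dividing n
φ(94) = 94 × (1 - 1/2) × (1 - 1/47) = 46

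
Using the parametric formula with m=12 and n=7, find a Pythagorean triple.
(95, 168, 193)

Euclid's formula: a = m² - n², b = 2mn, c = m² + n²
m = 12, n = 7
a = 12² - 7² = 144 - 49 = 95
b = 2 × 12 × 7 = 168
c = 12² + 7² = 144 + 49 = 193
Verification: 95² + 168² = 9025 + 28224 = 37249 = 193² ✓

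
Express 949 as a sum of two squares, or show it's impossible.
7² + 30² (a=7, b=30)

Factorization: 949 = 13 × 73
By Fermat: n is sum of two squares iff every prime p ≡ 3 (mod 4) appears to even power.
All primes ≡ 3 (mod 4) appear to even power.
Search a = 0, 1, 2, … for 949 - a² a perfect square: first hit at a = 7: 949 - 49 = 900 = 30².
949 = 7² + 30² = 49 + 900 ✓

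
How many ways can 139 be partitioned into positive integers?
13610949895

p(n) counts ways to write n as a sum of positive integers (order ignored).
Euler's pentagonal recurrence: p(k) = p(k-1) + p(k-2) - p(k-5) - p(k-7) + p(k-12) + p(k-15) - ... (offsets j(3j∓1)/2, signs ++--, p(0)=1, p(<0)=0).
DP table for k = 0..138: p(0)=1, p(1)=1, p(2)=2, p(3)=3, p(4)=5, p(5)=7, p(6)=11, p(7)=15, p(8)=22, p(9)=30, p(10)=42, p(11)=56, p(12)=77, p(13)=101, p(14)=135, p(15)=176, p(16)=231, p(17)=297, p(18)=385, p(19)=490, p(20)=627, p(21)=792, p(22)=1002, p(23)=1255, p(24)=1575, p(25)=1958, p(26)=2436, p(27)=3010, p(28)=3718, p(29)=4565, p(30)=5604, p(31)=6842, p(32)=8349, p(33)=10143, p(34)=12310, p(35)=14883, p(36)=17977, p(37)=21637, p(38)=26015, p(39)=31185, p(40)=37338, p(41)=44583, p(42)=53174, p(43)=63261, p(44)=75175, p(45)=89134, p(46)=105558, p(47)=124754, p(48)=147273, p(49)=173525, p(50)=204226, p(51)=239943, p(52)=281589, p(53)=329931, p(54)=386155, p(55)=451276, p(56)=526823, p(57)=614154, p(58)=715220, p(59)=831820, p(60)=966467, p(61)=1121505, p(62)=1300156, p(63)=1505499, p(64)=1741630, p(65)=2012558, p(66)=2323520, p(67)=2679689, p(68)=3087735, p(69)=3554345, p(70)=4087968, p(71)=4697205, p(72)=5392783, p(73)=6185689, p(74)=7089500, p(75)=8118264, p(76)=9289091, p(77)=10619863, p(78)=12132164, p(79)=13848650, p(80)=15796476, p(81)=18004327, p(82)=20506255, p(83)=23338469, p(84)=26543660, p(85)=30167357, p(86)=34262962, p(87)=38887673, p(88)=44108109, p(89)=49995925, p(90)=56634173, p(91)=64112359, p(92)=72533807, p(93)=82010177, p(94)=92669720, p(95)=104651419, p(96)=118114304, p(97)=133230930, p(98)=150198136, p(99)=169229875, p(100)=190569292, p(101)=214481126, p(102)=241265379, p(103)=271248950, p(104)=304801365, p(105)=342325709, p(106)=384276336, p(107)=431149389, p(108)=483502844, p(109)=541946240, p(110)=607163746, p(111)=679903203, p(112)=761002156, p(113)=851376628, p(114)=952050665, p(115)=1064144451, p(116)=1188908248, p(117)=1327710076, p(118)=1482074143, p(119)=1653668665, p(120)=1844349560, p(121)=2056148051, p(122)=2291320912, p(123)=2552338241, p(124)=2841940500, p(125)=3163127352, p(126)=3519222692, p(127)=3913864295, p(128)=4351078600, p(129)=4835271870, p(130)=5371315400, p(131)=5964539504, p(132)=6620830889, p(133)=7346629512, p(134)=8149040695, p(135)=9035836076, p(136)=10015581680, p(137)=11097645016, p(138)=12292341831.
Final step: p(139) = p(138) + p(137) - p(134) - p(132) + p(127) + p(124) - p(117) - p(113) + p(104) + p(99) - p(88) - p(82) + p(69) + p(62) - p(47) - p(39) + p(22) + p(13)
= 12292341831 + 11097645016 - 8149040695 - 6620830889 + 3913864295 + 2841940500 - 1327710076 - 851376628 + 304801365 + 169229875 - 44108109 - 20506255 + 3554345 + 1300156 - 124754 - 31185 + 1002 + 101
= 13610949895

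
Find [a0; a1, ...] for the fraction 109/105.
[1; 26, 4]

Euclidean algorithm steps:
109 = 1 × 105 + 4
105 = 26 × 4 + 1
4 = 4 × 1 + 0
Continued fraction: [1; 26, 4]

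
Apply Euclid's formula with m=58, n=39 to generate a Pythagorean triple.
(1843, 4524, 4885)

Euclid's formula: a = m² - n², b = 2mn, c = m² + n²
m = 58, n = 39
a = 58² - 39² = 3364 - 1521 = 1843
b = 2 × 58 × 39 = 4524
c = 58² + 39² = 3364 + 1521 = 4885
Verification: 1843² + 4524² = 3396649 + 20466576 = 23863225 = 4885² ✓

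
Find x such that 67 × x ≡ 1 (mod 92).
11

gcd(67, 92) = 1, so the inverse exists.
Extended Euclidean algorithm on (92, 67):
92 = 1 × 67 + 25  ⟹  25 = (1)·92 + (-1)·67
67 = 2 × 25 + 17  ⟹  17 = (-2)·92 + (3)·67
25 = 1 × 17 + 8  ⟹  8 = (3)·92 + (-4)·67
17 = 2 × 8 + 1  ⟹  1 = (-8)·92 + (11)·67
So (11)·67 ≡ 1 (mod 92), i.e. 67^(-1) ≡ 11 (mod 92).
Check: 67 × 11 = 737 ≡ 1 (mod 92)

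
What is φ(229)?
228

229 = 229
φ(n) = n × ∏(1 - 1/p) for each prime p dividing n
φ(229) = 229 × (1 - 1/229) = 228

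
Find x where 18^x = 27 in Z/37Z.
30

Baby-step giant-step with step n = ⌈√37⌉ = 7.
Baby steps 18^j mod 37 (j:value) for j=0..6: 0:1, 1:18, 2:28, 3:23, 4:7, 5:15, 6:11.
Giant-step multiplier: 18^(-7) ≡ 18^(36-7) = 18^29 ≡ 20 (mod 37).
Giant steps γ_i = 27·20^i mod 37: γ_0=27, γ_1=22, γ_2=33, γ_3=31, γ_4=28 (in table at j=2).
x = i·n + j = 4·7 + 2 = 30.
Check: 18^30 ≡ 27 (mod 37).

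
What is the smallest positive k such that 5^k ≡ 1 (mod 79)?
39

79 is prime, so ord(5) divides φ(79) = 78.
Divisors of 78: 1, 2, 3, 6, 13, 26, 39, 78.
Repeated squaring: 5^1 ≡ 5, 5^2 ≡ 25, 5^4 ≡ 72, 5^8 ≡ 49, 5^16 ≡ 31, 5^32 ≡ 13, 5^64 ≡ 11 (mod 79).
Test 5^d mod 79 for each divisor d in increasing order:
5^1 ≡ 5
5^2 ≡ 25
5^3 = 5^2·5^1 ≡ 46
5^6 = 5^4·5^2 ≡ 62
5^13 = 5^8·5^4·5^1 ≡ 23
5^26 = 5^16·5^8·5^2 ≡ 55
5^39 = 5^32·5^4·5^2·5^1 ≡ 1  ← first divisor giving 1
The order is 39.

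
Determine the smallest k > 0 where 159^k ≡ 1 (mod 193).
192

193 is prime, so ord(159) divides φ(193) = 192.
Divisors of 192: 1, 2, 3, 4, 6, 8, 12, 16, 24, 32, 48, 64, 96, 192.
Repeated squaring: 159^1 ≡ 159, 159^2 ≡ 191, 159^4 ≡ 4, 159^8 ≡ 16, 159^16 ≡ 63, 159^32 ≡ 109, 159^64 ≡ 108, 159^128 ≡ 84 (mod 193).
Test 159^d mod 193 for each divisor d in increasing order:
159^1 ≡ 159
159^2 ≡ 191
159^3 = 159^2·159^1 ≡ 68
159^4 ≡ 4
159^6 = 159^4·159^2 ≡ 185
159^8 ≡ 16
159^12 = 159^8·159^4 ≡ 64
159^16 ≡ 63
159^24 = 159^16·159^8 ≡ 43
159^32 ≡ 109
159^48 = 159^32·159^16 ≡ 112
159^64 ≡ 108
159^96 = 159^64·159^32 ≡ 192
159^192 = 159^128·159^64 ≡ 1  ← first divisor giving 1
The order is 192.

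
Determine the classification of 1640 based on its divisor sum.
abundant

Proper divisors of 1640: sum = 1 + 2 + 4 + 5 + 8 + 10 + 20 + 40 + 41 + 82 + 164 + 205 + 328 + 410 + 820 = 2140
Since 2140 > 1640, 1640 is abundant.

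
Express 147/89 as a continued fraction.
[1; 1, 1, 1, 6, 1, 3]

Euclidean algorithm steps:
147 = 1 × 89 + 58
89 = 1 × 58 + 31
58 = 1 × 31 + 27
31 = 1 × 27 + 4
27 = 6 × 4 + 3
4 = 1 × 3 + 1
3 = 3 × 1 + 0
Continued fraction: [1; 1, 1, 1, 6, 1, 3]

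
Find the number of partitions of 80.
15796476

p(n) counts ways to write n as a sum of positive integers (order ignored).
Euler's pentagonal recurrence: p(k) = p(k-1) + p(k-2) - p(k-5) - p(k-7) + p(k-12) + p(k-15) - ... (offsets j(3j∓1)/2, signs ++--, p(0)=1, p(<0)=0).
DP table for k = 0..79: p(0)=1, p(1)=1, p(2)=2, p(3)=3, p(4)=5, p(5)=7, p(6)=11, p(7)=15, p(8)=22, p(9)=30, p(10)=42, p(11)=56, p(12)=77, p(13)=101, p(14)=135, p(15)=176, p(16)=231, p(17)=297, p(18)=385, p(19)=490, p(20)=627, p(21)=792, p(22)=1002, p(23)=1255, p(24)=1575, p(25)=1958, p(26)=2436, p(27)=3010, p(28)=3718, p(29)=4565, p(30)=5604, p(31)=6842, p(32)=8349, p(33)=10143, p(34)=12310, p(35)=14883, p(36)=17977, p(37)=21637, p(38)=26015, p(39)=31185, p(40)=37338, p(41)=44583, p(42)=53174, p(43)=63261, p(44)=75175, p(45)=89134, p(46)=105558, p(47)=124754, p(48)=147273, p(49)=173525, p(50)=204226, p(51)=239943, p(52)=281589, p(53)=329931, p(54)=386155, p(55)=451276, p(56)=526823, p(57)=614154, p(58)=715220, p(59)=831820, p(60)=966467, p(61)=1121505, p(62)=1300156, p(63)=1505499, p(64)=1741630, p(65)=2012558, p(66)=2323520, p(67)=2679689, p(68)=3087735, p(69)=3554345, p(70)=4087968, p(71)=4697205, p(72)=5392783, p(73)=6185689, p(74)=7089500, p(75)=8118264, p(76)=9289091, p(77)=10619863, p(78)=12132164, p(79)=13848650.
Final step: p(80) = p(79) + p(78) - p(75) - p(73) + p(68) + p(65) - p(58) - p(54) + p(45) + p(40) - p(29) - p(23) + p(10) + p(3)
= 13848650 + 12132164 - 8118264 - 6185689 + 3087735 + 2012558 - 715220 - 386155 + 89134 + 37338 - 4565 - 1255 + 42 + 3
= 15796476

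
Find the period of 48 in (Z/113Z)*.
16

113 is prime, so ord(48) divides φ(113) = 112.
Divisors of 112: 1, 2, 4, 7, 8, 14, 16, 28, 56, 112.
Repeated squaring: 48^1 ≡ 48, 48^2 ≡ 44, 48^4 ≡ 15, 48^8 ≡ 112, 48^16 ≡ 1, 48^32 ≡ 1, 48^64 ≡ 1 (mod 113).
Test 48^d mod 113 for each divisor d in increasing order:
48^1 ≡ 48
48^2 ≡ 44
48^4 ≡ 15
48^7 = 48^4·48^2·48^1 ≡ 40
48^8 ≡ 112
48^14 = 48^8·48^4·48^2 ≡ 18
48^16 ≡ 1  ← first divisor giving 1
The order is 16.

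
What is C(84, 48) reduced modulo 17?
6

Using Lucas' theorem:
Write n=84 and k=48 in base 17:
n in base 17: [4, 16]
k in base 17: [2, 14]
C(84,48) mod 17 = ∏ C(n_i, k_i) mod 17
Digit binomials (mod 17): C(4,2) = 6; C(16,14) = 120 ≡ 1
Product: 6 × 1 = 6 ≡ 6 (mod 17)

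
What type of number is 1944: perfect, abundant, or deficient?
abundant

Proper divisors of 1944: sum = 1 + 2 + 3 + 4 + 6 + 8 + 9 + 12 + ... + 324 + 486 + 648 + 972 (23 divisors) = 3516
Since 3516 > 1944, 1944 is abundant.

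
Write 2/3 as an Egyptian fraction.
1/2 + 1/6

Greedy algorithm:
2/3: ceiling(3/2) = 2, use 1/2
1/6: ceiling(6/1) = 6, use 1/6
Result: 2/3 = 1/2 + 1/6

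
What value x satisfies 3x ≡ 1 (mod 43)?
29

gcd(3, 43) = 1, so the inverse exists.
Extended Euclidean algorithm on (43, 3):
43 = 14 × 3 + 1  ⟹  1 = (1)·43 + (-14)·3
So (-14)·3 ≡ 1 (mod 43), i.e. 3^(-1) ≡ -14 ≡ 29 (mod 43).
Check: 3 × 29 = 87 ≡ 1 (mod 43)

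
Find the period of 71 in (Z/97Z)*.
96

97 is prime, so ord(71) divides φ(97) = 96.
Divisors of 96: 1, 2, 3, 4, 6, 8, 12, 16, 24, 32, 48, 96.
Repeated squaring: 71^1 ≡ 71, 71^2 ≡ 94, 71^4 ≡ 9, 71^8 ≡ 81, 71^16 ≡ 62, 71^32 ≡ 61, 71^64 ≡ 35 (mod 97).
Test 71^d mod 97 for each divisor d in increasing order:
71^1 ≡ 71
71^2 ≡ 94
71^3 = 71^2·71^1 ≡ 78
71^4 ≡ 9
71^6 = 71^4·71^2 ≡ 70
71^8 ≡ 81
71^12 = 71^8·71^4 ≡ 50
71^16 ≡ 62
71^24 = 71^16·71^8 ≡ 75
71^32 ≡ 61
71^48 = 71^32·71^16 ≡ 96
71^96 = 71^64·71^32 ≡ 1  ← first divisor giving 1
The order is 96.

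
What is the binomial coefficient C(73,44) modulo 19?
8

Using Lucas' theorem:
Write n=73 and k=44 in base 19:
n in base 19: [3, 16]
k in base 19: [2, 6]
C(73,44) mod 19 = ∏ C(n_i, k_i) mod 19
Digit binomials (mod 19): C(3,2) = 3; C(16,6) = 8008 ≡ 9
Product: 3 × 9 = 27 ≡ 8 (mod 19)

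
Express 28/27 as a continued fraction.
[1; 27]

Euclidean algorithm steps:
28 = 1 × 27 + 1
27 = 27 × 1 + 0
Continued fraction: [1; 27]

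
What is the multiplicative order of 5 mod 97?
96

97 is prime, so ord(5) divides φ(97) = 96.
Divisors of 96: 1, 2, 3, 4, 6, 8, 12, 16, 24, 32, 48, 96.
Repeated squaring: 5^1 ≡ 5, 5^2 ≡ 25, 5^4 ≡ 43, 5^8 ≡ 6, 5^16 ≡ 36, 5^32 ≡ 35, 5^64 ≡ 61 (mod 97).
Test 5^d mod 97 for each divisor d in increasing order:
5^1 ≡ 5
5^2 ≡ 25
5^3 = 5^2·5^1 ≡ 28
5^4 ≡ 43
5^6 = 5^4·5^2 ≡ 8
5^8 ≡ 6
5^12 = 5^8·5^4 ≡ 64
5^16 ≡ 36
5^24 = 5^16·5^8 ≡ 22
5^32 ≡ 35
5^48 = 5^32·5^16 ≡ 96
5^96 = 5^64·5^32 ≡ 1  ← first divisor giving 1
The order is 96.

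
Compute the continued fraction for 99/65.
[1; 1, 1, 10, 3]

Euclidean algorithm steps:
99 = 1 × 65 + 34
65 = 1 × 34 + 31
34 = 1 × 31 + 3
31 = 10 × 3 + 1
3 = 3 × 1 + 0
Continued fraction: [1; 1, 1, 10, 3]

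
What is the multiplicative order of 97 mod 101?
25

101 is prime, so ord(97) divides φ(101) = 100.
Divisors of 100: 1, 2, 4, 5, 10, 20, 25, 50, 100.
Repeated squaring: 97^1 ≡ 97, 97^2 ≡ 16, 97^4 ≡ 54, 97^8 ≡ 88, 97^16 ≡ 68, 97^32 ≡ 79, 97^64 ≡ 80 (mod 101).
Test 97^d mod 101 for each divisor d in increasing order:
97^1 ≡ 97
97^2 ≡ 16
97^4 ≡ 54
97^5 = 97^4·97^1 ≡ 87
97^10 = 97^8·97^2 ≡ 95
97^20 = 97^16·97^4 ≡ 36
97^25 = 97^16·97^8·97^1 ≡ 1  ← first divisor giving 1
The order is 25.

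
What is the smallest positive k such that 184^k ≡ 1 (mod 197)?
196

197 is prime, so ord(184) divides φ(197) = 196.
Divisors of 196: 1, 2, 4, 7, 14, 28, 49, 98, 196.
Repeated squaring: 184^1 ≡ 184, 184^2 ≡ 169, 184^4 ≡ 193, 184^8 ≡ 16, 184^16 ≡ 59, 184^32 ≡ 132, 184^64 ≡ 88, 184^128 ≡ 61 (mod 197).
Test 184^d mod 197 for each divisor d in increasing order:
184^1 ≡ 184
184^2 ≡ 169
184^4 ≡ 193
184^7 = 184^4·184^2·184^1 ≡ 120
184^14 = 184^8·184^4·184^2 ≡ 19
184^28 = 184^16·184^8·184^4 ≡ 164
184^49 = 184^32·184^16·184^1 ≡ 14
184^98 = 184^64·184^32·184^2 ≡ 196
184^196 = 184^128·184^64·184^4 ≡ 1  ← first divisor giving 1
The order is 196.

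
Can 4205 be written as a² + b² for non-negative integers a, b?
19² + 62² (a=19, b=62)

Factorization: 4205 = 5 × 29^2
By Fermat: n is sum of two squares iff every prime p ≡ 3 (mod 4) appears to even power.
All primes ≡ 3 (mod 4) appear to even power.
Search a = 0, 1, 2, … for 4205 - a² a perfect square: first hit at a = 19: 4205 - 361 = 3844 = 62².
4205 = 19² + 62² = 361 + 3844 ✓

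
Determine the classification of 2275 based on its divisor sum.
deficient

Proper divisors of 2275: sum = 1 + 5 + 7 + 13 + 25 + 35 + 65 + 91 + 175 + 325 + 455 = 1197
Since 1197 < 2275, 2275 is deficient.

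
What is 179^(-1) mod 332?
115

gcd(179, 332) = 1, so the inverse exists.
Extended Euclidean algorithm on (332, 179):
332 = 1 × 179 + 153  ⟹  153 = (1)·332 + (-1)·179
179 = 1 × 153 + 26  ⟹  26 = (-1)·332 + (2)·179
153 = 5 × 26 + 23  ⟹  23 = (6)·332 + (-11)·179
26 = 1 × 23 + 3  ⟹  3 = (-7)·332 + (13)·179
23 = 7 × 3 + 2  ⟹  2 = (55)·332 + (-102)·179
3 = 1 × 2 + 1  ⟹  1 = (-62)·332 + (115)·179
So (115)·179 ≡ 1 (mod 332), i.e. 179^(-1) ≡ 115 (mod 332).
Check: 179 × 115 = 20585 ≡ 1 (mod 332)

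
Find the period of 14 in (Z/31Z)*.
15

31 is prime, so ord(14) divides φ(31) = 30.
Divisors of 30: 1, 2, 3, 5, 6, 10, 15, 30.
Repeated squaring: 14^1 ≡ 14, 14^2 ≡ 10, 14^4 ≡ 7, 14^8 ≡ 18, 14^16 ≡ 14 (mod 31).
Test 14^d mod 31 for each divisor d in increasing order:
14^1 ≡ 14
14^2 ≡ 10
14^3 = 14^2·14^1 ≡ 16
14^5 = 14^4·14^1 ≡ 5
14^6 = 14^4·14^2 ≡ 8
14^10 = 14^8·14^2 ≡ 25
14^15 = 14^8·14^4·14^2·14^1 ≡ 1  ← first divisor giving 1
The order is 15.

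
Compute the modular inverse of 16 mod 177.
166

gcd(16, 177) = 1, so the inverse exists.
Extended Euclidean algorithm on (177, 16):
177 = 11 × 16 + 1  ⟹  1 = (1)·177 + (-11)·16
So (-11)·16 ≡ 1 (mod 177), i.e. 16^(-1) ≡ -11 ≡ 166 (mod 177).
Check: 16 × 166 = 2656 ≡ 1 (mod 177)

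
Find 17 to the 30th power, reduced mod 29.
28

Repeated squaring. Binary of 30 = 11110.
17^1 ≡ 17 (mod 29); 17^2 ≡ 28 (mod 29); 17^4 ≡ 1 (mod 29); 17^8 ≡ 1 (mod 29); 17^16 ≡ 1 (mod 29)
17^30 = 17^2 × 17^4 × 17^8 × 17^16 ≡ 28 (mod 29)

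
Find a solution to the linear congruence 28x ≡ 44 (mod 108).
x ≡ 17 (mod 27)

gcd(28, 108) = 4, which divides 44, so solutions exist.
Divide through by 4: 7x ≡ 11 (mod 27).
Find 7^(-1) mod 27 by the extended Euclidean algorithm:
27 = 3 × 7 + 6  ⟹  6 = (1)·27 + (-3)·7
7 = 1 × 6 + 1  ⟹  1 = (-1)·27 + (4)·7
So (4)·7 ≡ 1 (mod 27), i.e. 7^(-1) ≡ 4 (mod 27).
x ≡ 4 × 11 = 44 ≡ 17 (mod 27).
Check: 28 × 17 = 476 ≡ 44 (mod 108).
x ≡ 17 (mod 27), giving 4 solutions mod 108.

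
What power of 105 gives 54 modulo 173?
102

Baby-step giant-step with step n = ⌈√173⌉ = 14.
Baby steps 105^j mod 173 (j:value) for j=0..13: 0:1, 1:105, 2:126, 3:82, 4:133, 5:125, 6:150, 7:7, 8:43, 9:17, 10:55, 11:66, 12:10, 13:12.
Giant-step multiplier: 105^(-14) ≡ 105^(172-14) = 105^158 ≡ 113 (mod 173).
Giant steps γ_i = 54·113^i mod 173: γ_0=54, γ_1=47, γ_2=121, γ_3=6, γ_4=159, γ_5=148, γ_6=116, γ_7=133 (in table at j=4).
x = i·n + j = 7·14 + 4 = 102.
Check: 105^102 ≡ 54 (mod 173).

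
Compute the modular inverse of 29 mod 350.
169

gcd(29, 350) = 1, so the inverse exists.
Extended Euclidean algorithm on (350, 29):
350 = 12 × 29 + 2  ⟹  2 = (1)·350 + (-12)·29
29 = 14 × 2 + 1  ⟹  1 = (-14)·350 + (169)·29
So (169)·29 ≡ 1 (mod 350), i.e. 29^(-1) ≡ 169 (mod 350).
Check: 29 × 169 = 4901 ≡ 1 (mod 350)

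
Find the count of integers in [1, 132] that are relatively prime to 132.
40

132 = 2^2 × 3 × 11
φ(n) = n × ∏(1 - 1/p) for each prime p dividing n
φ(132) = 132 × (1 - 1/2) × (1 - 1/3) × (1 - 1/11) = 40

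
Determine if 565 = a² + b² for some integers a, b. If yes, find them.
6² + 23² (a=6, b=23)

Factorization: 565 = 5 × 113
By Fermat: n is sum of two squares iff every prime p ≡ 3 (mod 4) appears to even power.
All primes ≡ 3 (mod 4) appear to even power.
Search a = 0, 1, 2, … for 565 - a² a perfect square: first hit at a = 6: 565 - 36 = 529 = 23².
565 = 6² + 23² = 36 + 529 ✓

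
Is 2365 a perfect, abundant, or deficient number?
deficient

Proper divisors of 2365: sum = 1 + 5 + 11 + 43 + 55 + 215 + 473 = 803
Since 803 < 2365, 2365 is deficient.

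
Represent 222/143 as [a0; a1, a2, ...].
[1; 1, 1, 4, 3, 1, 3]

Euclidean algorithm steps:
222 = 1 × 143 + 79
143 = 1 × 79 + 64
79 = 1 × 64 + 15
64 = 4 × 15 + 4
15 = 3 × 4 + 3
4 = 1 × 3 + 1
3 = 3 × 1 + 0
Continued fraction: [1; 1, 1, 4, 3, 1, 3]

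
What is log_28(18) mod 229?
133

Baby-step giant-step with step n = ⌈√229⌉ = 16.
Baby steps 28^j mod 229 (j:value) for j=0..15: 0:1, 1:28, 2:97, 3:197, 4:20, 5:102, 6:108, 7:47, 8:171, 9:208, 10:99, 11:24, 12:214, 13:38, 14:148, 15:22.
Giant-step multiplier: 28^(-16) ≡ 28^(228-16) = 28^212 ≡ 129 (mod 229).
Giant steps γ_i = 18·129^i mod 229: γ_0=18, γ_1=32, γ_2=6, γ_3=87, γ_4=2, γ_5=29, γ_6=77, γ_7=86, γ_8=102 (in table at j=5).
x = i·n + j = 8·16 + 5 = 133.
Check: 28^133 ≡ 18 (mod 229).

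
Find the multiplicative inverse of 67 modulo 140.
23

gcd(67, 140) = 1, so the inverse exists.
Extended Euclidean algorithm on (140, 67):
140 = 2 × 67 + 6  ⟹  6 = (1)·140 + (-2)·67
67 = 11 × 6 + 1  ⟹  1 = (-11)·140 + (23)·67
So (23)·67 ≡ 1 (mod 140), i.e. 67^(-1) ≡ 23 (mod 140).
Check: 67 × 23 = 1541 ≡ 1 (mod 140)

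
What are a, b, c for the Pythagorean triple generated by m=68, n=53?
(1815, 7208, 7433)

Euclid's formula: a = m² - n², b = 2mn, c = m² + n²
m = 68, n = 53
a = 68² - 53² = 4624 - 2809 = 1815
b = 2 × 68 × 53 = 7208
c = 68² + 53² = 4624 + 2809 = 7433
Verification: 1815² + 7208² = 3294225 + 51955264 = 55249489 = 7433² ✓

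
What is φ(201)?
132

201 = 3 × 67
φ(n) = n × ∏(1 - 1/p) for each prime p dividing n
φ(201) = 201 × (1 - 1/3) × (1 - 1/67) = 132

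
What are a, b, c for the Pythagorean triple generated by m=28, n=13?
(615, 728, 953)

Euclid's formula: a = m² - n², b = 2mn, c = m² + n²
m = 28, n = 13
a = 28² - 13² = 784 - 169 = 615
b = 2 × 28 × 13 = 728
c = 28² + 13² = 784 + 169 = 953
Verification: 615² + 728² = 378225 + 529984 = 908209 = 953² ✓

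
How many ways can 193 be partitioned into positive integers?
2168627105469

p(n) counts ways to write n as a sum of positive integers (order ignored).
Euler's pentagonal recurrence: p(k) = p(k-1) + p(k-2) - p(k-5) - p(k-7) + p(k-12) + p(k-15) - ... (offsets j(3j∓1)/2, signs ++--, p(0)=1, p(<0)=0).
DP table for k = 0..192: p(0)=1, p(1)=1, p(2)=2, p(3)=3, p(4)=5, p(5)=7, p(6)=11, p(7)=15, p(8)=22, p(9)=30, p(10)=42, p(11)=56, p(12)=77, p(13)=101, p(14)=135, p(15)=176, p(16)=231, p(17)=297, p(18)=385, p(19)=490, p(20)=627, p(21)=792, p(22)=1002, p(23)=1255, p(24)=1575, p(25)=1958, p(26)=2436, p(27)=3010, p(28)=3718, p(29)=4565, p(30)=5604, p(31)=6842, p(32)=8349, p(33)=10143, p(34)=12310, p(35)=14883, p(36)=17977, p(37)=21637, p(38)=26015, p(39)=31185, p(40)=37338, p(41)=44583, p(42)=53174, p(43)=63261, p(44)=75175, p(45)=89134, p(46)=105558, p(47)=124754, p(48)=147273, p(49)=173525, p(50)=204226, p(51)=239943, p(52)=281589, p(53)=329931, p(54)=386155, p(55)=451276, p(56)=526823, p(57)=614154, p(58)=715220, p(59)=831820, p(60)=966467, p(61)=1121505, p(62)=1300156, p(63)=1505499, p(64)=1741630, p(65)=2012558, p(66)=2323520, p(67)=2679689, p(68)=3087735, p(69)=3554345, p(70)=4087968, p(71)=4697205, p(72)=5392783, p(73)=6185689, p(74)=7089500, p(75)=8118264, p(76)=9289091, p(77)=10619863, p(78)=12132164, p(79)=13848650, p(80)=15796476, p(81)=18004327, p(82)=20506255, p(83)=23338469, p(84)=26543660, p(85)=30167357, p(86)=34262962, p(87)=38887673, p(88)=44108109, p(89)=49995925, p(90)=56634173, p(91)=64112359, p(92)=72533807, p(93)=82010177, p(94)=92669720, p(95)=104651419, p(96)=118114304, p(97)=133230930, p(98)=150198136, p(99)=169229875, p(100)=190569292, p(101)=214481126, p(102)=241265379, p(103)=271248950, p(104)=304801365, p(105)=342325709, p(106)=384276336, p(107)=431149389, p(108)=483502844, p(109)=541946240, p(110)=607163746, p(111)=679903203, p(112)=761002156, p(113)=851376628, p(114)=952050665, p(115)=1064144451, p(116)=1188908248, p(117)=1327710076, p(118)=1482074143, p(119)=1653668665, p(120)=1844349560, p(121)=2056148051, p(122)=2291320912, p(123)=2552338241, p(124)=2841940500, p(125)=3163127352, p(126)=3519222692, p(127)=3913864295, p(128)=4351078600, p(129)=4835271870, p(130)=5371315400, p(131)=5964539504, p(132)=6620830889, p(133)=7346629512, p(134)=8149040695, p(135)=9035836076, p(136)=10015581680, p(137)=11097645016, p(138)=12292341831, p(139)=13610949895, p(140)=15065878135, p(141)=16670689208, p(142)=18440293320, p(143)=20390982757, p(144)=22540654445, p(145)=24908858009, p(146)=27517052599, p(147)=30388671978, p(148)=33549419497, p(149)=37027355200, p(150)=40853235313, p(151)=45060624582, p(152)=49686288421, p(153)=54770336324, p(154)=60356673280, p(155)=66493182097, p(156)=73232243759, p(157)=80630964769, p(158)=88751778802, p(159)=97662728555, p(160)=107438159466, p(161)=118159068427, p(162)=129913904637, p(163)=142798995930, p(164)=156919475295, p(165)=172389800255, p(166)=189334822579, p(167)=207890420102, p(168)=228204732751, p(169)=250438925115, p(170)=274768617130, p(171)=301384802048, p(172)=330495499613, p(173)=362326859895, p(174)=397125074750, p(175)=435157697830, p(176)=476715857290, p(177)=522115831195, p(178)=571701605655, p(179)=625846753120, p(180)=684957390936, p(181)=749474411781, p(182)=819876908323, p(183)=896684817527, p(184)=980462880430, p(185)=1071823774337, p(186)=1171432692373, p(187)=1280011042268, p(188)=1398341745571, p(189)=1527273599625, p(190)=1667727404093, p(191)=1820701100652, p(192)=1987276856363.
Final step: p(193) = p(192) + p(191) - p(188) - p(186) + p(181) + p(178) - p(171) - p(167) + p(158) + p(153) - p(142) - p(136) + p(123) + p(116) - p(101) - p(93) + p(76) + p(67) - p(48) - p(38) + p(17) + p(6)
= 1987276856363 + 1820701100652 - 1398341745571 - 1171432692373 + 749474411781 + 571701605655 - 301384802048 - 207890420102 + 88751778802 + 54770336324 - 18440293320 - 10015581680 + 2552338241 + 1188908248 - 214481126 - 82010177 + 9289091 + 2679689 - 147273 - 26015 + 297 + 11
= 2168627105469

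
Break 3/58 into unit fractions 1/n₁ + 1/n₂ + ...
1/20 + 1/580

Greedy algorithm:
3/58: ceiling(58/3) = 20, use 1/20
1/580: ceiling(580/1) = 580, use 1/580
Result: 3/58 = 1/20 + 1/580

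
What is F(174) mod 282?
236

Matrix identity: Q^n = [[F_(n+1), F_n], [F_n, F_(n-1)]] with Q = [[1,1],[1,0]].
n = 174 = 10101110₂. Square-and-multiply, entries mod 282:
Q^1 = [[1,1],[1,0]]
Q^2 = (Q^1)² = [[2,1],[1,1]]
Q^5 = (Q^2)²·Q = [[8,5],[5,3]]
Q^10 = (Q^5)² = [[89,55],[55,34]]
Q^21 = (Q^10)²·Q = [[227,230],[230,279]]
Q^43 = (Q^21)²·Q = [[3,89],[89,196]]
Q^87 = (Q^43)²·Q = [[261,34],[34,227]]
Q^174 = (Q^87)² = [[187,236],[236,233]]
F_174 mod 282 = Q^174[0][1] = 236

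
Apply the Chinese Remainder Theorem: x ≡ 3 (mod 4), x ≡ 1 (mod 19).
39

Using Chinese Remainder Theorem:
M = 4 × 19 = 76
M1 = 19, M2 = 4
y1 = 19^(-1) mod 4 = 3
y2 = 4^(-1) mod 19 = 5
x = (3×19×3 + 1×4×5) mod 76 = 39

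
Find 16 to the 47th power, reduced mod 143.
113

Repeated squaring. Binary of 47 = 101111.
16^1 ≡ 16 (mod 143); 16^2 ≡ 113 (mod 143); 16^4 ≡ 42 (mod 143); 16^8 ≡ 48 (mod 143); 16^16 ≡ 16 (mod 143); 16^32 ≡ 113 (mod 143)
16^47 = 16^1 × 16^2 × 16^4 × 16^8 × 16^32 ≡ 113 (mod 143)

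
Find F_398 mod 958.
731

Matrix identity: Q^n = [[F_(n+1), F_n], [F_n, F_(n-1)]] with Q = [[1,1],[1,0]].
n = 398 = 110001110₂. Square-and-multiply, entries mod 958:
Q^1 = [[1,1],[1,0]]
Q^3 = (Q^1)²·Q = [[3,2],[2,1]]
Q^6 = (Q^3)² = [[13,8],[8,5]]
Q^12 = (Q^6)² = [[233,144],[144,89]]
Q^24 = (Q^12)² = [[301,384],[384,875]]
Q^49 = (Q^24)²·Q = [[839,473],[473,366]]
Q^99 = (Q^49)²·Q = [[261,306],[306,913]]
Q^199 = (Q^99)²·Q = [[807,813],[813,952]]
Q^398 = (Q^199)² = [[716,731],[731,943]]
F_398 mod 958 = Q^398[0][1] = 731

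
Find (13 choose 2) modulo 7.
1

Using Lucas' theorem:
Write n=13 and k=2 in base 7:
n in base 7: [1, 6]
k in base 7: [0, 2]
C(13,2) mod 7 = ∏ C(n_i, k_i) mod 7
Digit binomials (mod 7): C(1,0) = 1; C(6,2) = 15 ≡ 1
Product: 1 × 1 = 1 ≡ 1 (mod 7)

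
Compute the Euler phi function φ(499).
498

499 = 499
φ(n) = n × ∏(1 - 1/p) for each prime p dividing n
φ(499) = 499 × (1 - 1/499) = 498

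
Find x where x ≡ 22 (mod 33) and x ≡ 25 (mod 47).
1012

Using Chinese Remainder Theorem:
M = 33 × 47 = 1551
M1 = 47, M2 = 33
y1 = 47^(-1) mod 33 = 26
y2 = 33^(-1) mod 47 = 10
x = (22×47×26 + 25×33×10) mod 1551 = 1012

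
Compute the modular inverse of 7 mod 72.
31

gcd(7, 72) = 1, so the inverse exists.
Extended Euclidean algorithm on (72, 7):
72 = 10 × 7 + 2  ⟹  2 = (1)·72 + (-10)·7
7 = 3 × 2 + 1  ⟹  1 = (-3)·72 + (31)·7
So (31)·7 ≡ 1 (mod 72), i.e. 7^(-1) ≡ 31 (mod 72).
Check: 7 × 31 = 217 ≡ 1 (mod 72)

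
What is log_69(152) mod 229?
199

Baby-step giant-step with step n = ⌈√229⌉ = 16.
Baby steps 69^j mod 229 (j:value) for j=0..15: 0:1, 1:69, 2:181, 3:123, 4:14, 5:50, 6:15, 7:119, 8:196, 9:13, 10:210, 11:63, 12:225, 13:182, 14:192, 15:195.
Giant-step multiplier: 69^(-16) ≡ 69^(228-16) = 69^212 ≡ 184 (mod 229).
Giant steps γ_i = 152·184^i mod 229: γ_0=152, γ_1=30, γ_2=24, γ_3=65, γ_4=52, γ_5=179, γ_6=189, γ_7=197, γ_8=66, γ_9=7, γ_10=143, γ_11=206, γ_12=119 (in table at j=7).
x = i·n + j = 12·16 + 7 = 199.
Check: 69^199 ≡ 152 (mod 229).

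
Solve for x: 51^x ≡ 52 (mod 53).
26

Baby-step giant-step with step n = ⌈√53⌉ = 8.
Baby steps 51^j mod 53 (j:value) for j=0..7: 0:1, 1:51, 2:4, 3:45, 4:16, 5:21, 6:11, 7:31.
Giant-step multiplier: 51^(-8) ≡ 51^(52-8) = 51^44 ≡ 47 (mod 53).
Giant steps γ_i = 52·47^i mod 53: γ_0=52, γ_1=6, γ_2=17, γ_3=4 (in table at j=2).
x = i·n + j = 3·8 + 2 = 26.
Check: 51^26 ≡ 52 (mod 53).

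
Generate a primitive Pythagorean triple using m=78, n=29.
(5243, 4524, 6925)

Euclid's formula: a = m² - n², b = 2mn, c = m² + n²
m = 78, n = 29
a = 78² - 29² = 6084 - 841 = 5243
b = 2 × 78 × 29 = 4524
c = 78² + 29² = 6084 + 841 = 6925
Verification: 5243² + 4524² = 27489049 + 20466576 = 47955625 = 6925² ✓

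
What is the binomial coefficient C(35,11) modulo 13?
0

Using Lucas' theorem:
Write n=35 and k=11 in base 13:
n in base 13: [2, 9]
k in base 13: [0, 11]
C(35,11) mod 13 = ∏ C(n_i, k_i) mod 13
Digit binomials (mod 13): C(2,0) = 1; C(9,11) = 0 (k_i > n_i)
Product: 1 × 0 = 0 ≡ 0 (mod 13)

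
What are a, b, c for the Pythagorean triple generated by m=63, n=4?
(3953, 504, 3985)

Euclid's formula: a = m² - n², b = 2mn, c = m² + n²
m = 63, n = 4
a = 63² - 4² = 3969 - 16 = 3953
b = 2 × 63 × 4 = 504
c = 63² + 4² = 3969 + 16 = 3985
Verification: 3953² + 504² = 15626209 + 254016 = 15880225 = 3985² ✓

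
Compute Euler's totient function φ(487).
486

487 = 487
φ(n) = n × ∏(1 - 1/p) for each prime p dividing n
φ(487) = 487 × (1 - 1/487) = 486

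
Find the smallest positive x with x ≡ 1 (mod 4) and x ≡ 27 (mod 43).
113

Using Chinese Remainder Theorem:
M = 4 × 43 = 172
M1 = 43, M2 = 4
y1 = 43^(-1) mod 4 = 3
y2 = 4^(-1) mod 43 = 11
x = (1×43×3 + 27×4×11) mod 172 = 113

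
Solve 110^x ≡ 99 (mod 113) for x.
76

Baby-step giant-step with step n = ⌈√113⌉ = 11.
Baby steps 110^j mod 113 (j:value) for j=0..10: 0:1, 1:110, 2:9, 3:86, 4:81, 5:96, 6:51, 7:73, 8:7, 9:92, 10:63.
Giant-step multiplier: 110^(-11) ≡ 110^(112-11) = 110^101 ≡ 55 (mod 113).
Giant steps γ_i = 99·55^i mod 113: γ_0=99, γ_1=21, γ_2=25, γ_3=19, γ_4=28, γ_5=71, γ_6=63 (in table at j=10).
x = i·n + j = 6·11 + 10 = 76.
Check: 110^76 ≡ 99 (mod 113).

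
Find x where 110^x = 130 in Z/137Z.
82

Baby-step giant-step with step n = ⌈√137⌉ = 12.
Baby steps 110^j mod 137 (j:value) for j=0..11: 0:1, 1:110, 2:44, 3:45, 4:18, 5:62, 6:107, 7:125, 8:50, 9:20, 10:8, 11:58.
Giant-step multiplier: 110^(-12) ≡ 110^(136-12) = 110^124 ≡ 65 (mod 137).
Giant steps γ_i = 130·65^i mod 137: γ_0=130, γ_1=93, γ_2=17, γ_3=9, γ_4=37, γ_5=76, γ_6=8 (in table at j=10).
x = i·n + j = 6·12 + 10 = 82.
Check: 110^82 ≡ 130 (mod 137).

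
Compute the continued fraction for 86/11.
[7; 1, 4, 2]

Euclidean algorithm steps:
86 = 7 × 11 + 9
11 = 1 × 9 + 2
9 = 4 × 2 + 1
2 = 2 × 1 + 0
Continued fraction: [7; 1, 4, 2]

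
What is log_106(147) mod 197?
181

Baby-step giant-step with step n = ⌈√197⌉ = 15.
Baby steps 106^j mod 197 (j:value) for j=0..14: 0:1, 1:106, 2:7, 3:151, 4:49, 5:72, 6:146, 7:110, 8:37, 9:179, 10:62, 11:71, 12:40, 13:103, 14:83.
Giant-step multiplier: 106^(-15) ≡ 106^(196-15) = 106^181 ≡ 147 (mod 197).
Giant steps γ_i = 147·147^i mod 197: γ_0=147, γ_1=136, γ_2=95, γ_3=175, γ_4=115, γ_5=160, γ_6=77, γ_7=90, γ_8=31, γ_9=26, γ_10=79, γ_11=187, γ_12=106 (in table at j=1).
x = i·n + j = 12·15 + 1 = 181.
Check: 106^181 ≡ 147 (mod 197).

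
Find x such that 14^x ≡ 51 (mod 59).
20

Baby-step giant-step with step n = ⌈√59⌉ = 8.
Baby steps 14^j mod 59 (j:value) for j=0..7: 0:1, 1:14, 2:19, 3:30, 4:7, 5:39, 6:15, 7:33.
Giant-step multiplier: 14^(-8) ≡ 14^(58-8) = 14^50 ≡ 53 (mod 59).
Giant steps γ_i = 51·53^i mod 59: γ_0=51, γ_1=48, γ_2=7 (in table at j=4).
x = i·n + j = 2·8 + 4 = 20.
Check: 14^20 ≡ 51 (mod 59).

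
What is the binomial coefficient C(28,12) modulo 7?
0

Using Lucas' theorem:
Write n=28 and k=12 in base 7:
n in base 7: [4, 0]
k in base 7: [1, 5]
C(28,12) mod 7 = ∏ C(n_i, k_i) mod 7
Digit binomials (mod 7): C(4,1) = 4; C(0,5) = 0 (k_i > n_i)
Product: 4 × 0 = 0 ≡ 0 (mod 7)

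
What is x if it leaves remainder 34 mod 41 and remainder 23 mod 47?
1715

Using Chinese Remainder Theorem:
M = 41 × 47 = 1927
M1 = 47, M2 = 41
y1 = 47^(-1) mod 41 = 7
y2 = 41^(-1) mod 47 = 39
x = (34×47×7 + 23×41×39) mod 1927 = 1715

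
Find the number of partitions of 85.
30167357

p(n) counts ways to write n as a sum of positive integers (order ignored).
Euler's pentagonal recurrence: p(k) = p(k-1) + p(k-2) - p(k-5) - p(k-7) + p(k-12) + p(k-15) - ... (offsets j(3j∓1)/2, signs ++--, p(0)=1, p(<0)=0).
DP table for k = 0..84: p(0)=1, p(1)=1, p(2)=2, p(3)=3, p(4)=5, p(5)=7, p(6)=11, p(7)=15, p(8)=22, p(9)=30, p(10)=42, p(11)=56, p(12)=77, p(13)=101, p(14)=135, p(15)=176, p(16)=231, p(17)=297, p(18)=385, p(19)=490, p(20)=627, p(21)=792, p(22)=1002, p(23)=1255, p(24)=1575, p(25)=1958, p(26)=2436, p(27)=3010, p(28)=3718, p(29)=4565, p(30)=5604, p(31)=6842, p(32)=8349, p(33)=10143, p(34)=12310, p(35)=14883, p(36)=17977, p(37)=21637, p(38)=26015, p(39)=31185, p(40)=37338, p(41)=44583, p(42)=53174, p(43)=63261, p(44)=75175, p(45)=89134, p(46)=105558, p(47)=124754, p(48)=147273, p(49)=173525, p(50)=204226, p(51)=239943, p(52)=281589, p(53)=329931, p(54)=386155, p(55)=451276, p(56)=526823, p(57)=614154, p(58)=715220, p(59)=831820, p(60)=966467, p(61)=1121505, p(62)=1300156, p(63)=1505499, p(64)=1741630, p(65)=2012558, p(66)=2323520, p(67)=2679689, p(68)=3087735, p(69)=3554345, p(70)=4087968, p(71)=4697205, p(72)=5392783, p(73)=6185689, p(74)=7089500, p(75)=8118264, p(76)=9289091, p(77)=10619863, p(78)=12132164, p(79)=13848650, p(80)=15796476, p(81)=18004327, p(82)=20506255, p(83)=23338469, p(84)=26543660.
Final step: p(85) = p(84) + p(83) - p(80) - p(78) + p(73) + p(70) - p(63) - p(59) + p(50) + p(45) - p(34) - p(28) + p(15) + p(8)
= 26543660 + 23338469 - 15796476 - 12132164 + 6185689 + 4087968 - 1505499 - 831820 + 204226 + 89134 - 12310 - 3718 + 176 + 22
= 30167357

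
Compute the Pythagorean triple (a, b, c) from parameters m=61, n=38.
(2277, 4636, 5165)

Euclid's formula: a = m² - n², b = 2mn, c = m² + n²
m = 61, n = 38
a = 61² - 38² = 3721 - 1444 = 2277
b = 2 × 61 × 38 = 4636
c = 61² + 38² = 3721 + 1444 = 5165
Verification: 2277² + 4636² = 5184729 + 21492496 = 26677225 = 5165² ✓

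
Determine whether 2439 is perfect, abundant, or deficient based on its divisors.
deficient

Proper divisors of 2439: sum = 1 + 3 + 9 + 271 + 813 = 1097
Since 1097 < 2439, 2439 is deficient.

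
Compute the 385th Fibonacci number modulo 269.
17

Matrix identity: Q^n = [[F_(n+1), F_n], [F_n, F_(n-1)]] with Q = [[1,1],[1,0]].
n = 385 = 110000001₂. Square-and-multiply, entries mod 269:
Q^1 = [[1,1],[1,0]]
Q^3 = (Q^1)²·Q = [[3,2],[2,1]]
Q^6 = (Q^3)² = [[13,8],[8,5]]
Q^12 = (Q^6)² = [[233,144],[144,89]]
Q^24 = (Q^12)² = [[243,100],[100,143]]
Q^48 = (Q^24)² = [[185,133],[133,52]]
Q^96 = (Q^48)² = [[266,48],[48,218]]
Q^192 = (Q^96)² = [[161,98],[98,63]]
Q^385 = (Q^192)²·Q = [[180,17],[17,163]]
F_385 mod 269 = Q^385[0][1] = 17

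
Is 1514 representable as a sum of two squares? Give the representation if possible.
17² + 35² (a=17, b=35)

Factorization: 1514 = 2 × 757
By Fermat: n is sum of two squares iff every prime p ≡ 3 (mod 4) appears to even power.
All primes ≡ 3 (mod 4) appear to even power.
Search a = 0, 1, 2, … for 1514 - a² a perfect square: first hit at a = 17: 1514 - 289 = 1225 = 35².
1514 = 17² + 35² = 289 + 1225 ✓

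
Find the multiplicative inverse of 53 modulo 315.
107

gcd(53, 315) = 1, so the inverse exists.
Extended Euclidean algorithm on (315, 53):
315 = 5 × 53 + 50  ⟹  50 = (1)·315 + (-5)·53
53 = 1 × 50 + 3  ⟹  3 = (-1)·315 + (6)·53
50 = 16 × 3 + 2  ⟹  2 = (17)·315 + (-101)·53
3 = 1 × 2 + 1  ⟹  1 = (-18)·315 + (107)·53
So (107)·53 ≡ 1 (mod 315), i.e. 53^(-1) ≡ 107 (mod 315).
Check: 53 × 107 = 5671 ≡ 1 (mod 315)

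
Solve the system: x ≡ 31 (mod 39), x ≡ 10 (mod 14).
304

Using Chinese Remainder Theorem:
M = 39 × 14 = 546
M1 = 14, M2 = 39
y1 = 14^(-1) mod 39 = 14
y2 = 39^(-1) mod 14 = 9
x = (31×14×14 + 10×39×9) mod 546 = 304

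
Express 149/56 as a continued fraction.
[2; 1, 1, 1, 18]

Euclidean algorithm steps:
149 = 2 × 56 + 37
56 = 1 × 37 + 19
37 = 1 × 19 + 18
19 = 1 × 18 + 1
18 = 18 × 1 + 0
Continued fraction: [2; 1, 1, 1, 18]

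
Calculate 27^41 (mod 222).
159

Repeated squaring. Binary of 41 = 101001.
27^1 ≡ 27 (mod 222); 27^2 ≡ 63 (mod 222); 27^4 ≡ 195 (mod 222); 27^8 ≡ 63 (mod 222); 27^16 ≡ 195 (mod 222); 27^32 ≡ 63 (mod 222)
27^41 = 27^1 × 27^8 × 27^32 ≡ 159 (mod 222)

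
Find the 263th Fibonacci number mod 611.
154

Matrix identity: Q^n = [[F_(n+1), F_n], [F_n, F_(n-1)]] with Q = [[1,1],[1,0]].
n = 263 = 100000111₂. Square-and-multiply, entries mod 611:
Q^1 = [[1,1],[1,0]]
Q^2 = (Q^1)² = [[2,1],[1,1]]
Q^4 = (Q^2)² = [[5,3],[3,2]]
Q^8 = (Q^4)² = [[34,21],[21,13]]
Q^16 = (Q^8)² = [[375,376],[376,610]]
Q^32 = (Q^16)² = [[330,94],[94,236]]
Q^65 = (Q^32)²·Q = [[471,424],[424,47]]
Q^131 = (Q^65)²·Q = [[473,190],[190,283]]
Q^263 = (Q^131)²·Q = [[209,154],[154,55]]
F_263 mod 611 = Q^263[0][1] = 154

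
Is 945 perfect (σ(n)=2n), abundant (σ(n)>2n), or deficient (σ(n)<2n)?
abundant

Proper divisors of 945: sum = 1 + 3 + 5 + 7 + 9 + 15 + 21 + 27 + 35 + 45 + 63 + 105 + 135 + 189 + 315 = 975
Since 975 > 945, 945 is abundant.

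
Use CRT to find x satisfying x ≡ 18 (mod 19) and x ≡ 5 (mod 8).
37

Using Chinese Remainder Theorem:
M = 19 × 8 = 152
M1 = 8, M2 = 19
y1 = 8^(-1) mod 19 = 12
y2 = 19^(-1) mod 8 = 3
x = (18×8×12 + 5×19×3) mod 152 = 37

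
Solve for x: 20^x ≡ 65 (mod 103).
65

Baby-step giant-step with step n = ⌈√103⌉ = 11.
Baby steps 20^j mod 103 (j:value) for j=0..10: 0:1, 1:20, 2:91, 3:69, 4:41, 5:99, 6:23, 7:48, 8:33, 9:42, 10:16.
Giant-step multiplier: 20^(-11) ≡ 20^(102-11) = 20^91 ≡ 75 (mod 103).
Giant steps γ_i = 65·75^i mod 103: γ_0=65, γ_1=34, γ_2=78, γ_3=82, γ_4=73, γ_5=16 (in table at j=10).
x = i·n + j = 5·11 + 10 = 65.
Check: 20^65 ≡ 65 (mod 103).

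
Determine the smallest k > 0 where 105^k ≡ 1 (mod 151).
15

151 is prime, so ord(105) divides φ(151) = 150.
Divisors of 150: 1, 2, 3, 5, 6, 10, 15, 25, 30, 50, 75, 150.
Repeated squaring: 105^1 ≡ 105, 105^2 ≡ 2, 105^4 ≡ 4, 105^8 ≡ 16, 105^16 ≡ 105, 105^32 ≡ 2, 105^64 ≡ 4, 105^128 ≡ 16 (mod 151).
Test 105^d mod 151 for each divisor d in increasing order:
105^1 ≡ 105
105^2 ≡ 2
105^3 = 105^2·105^1 ≡ 59
105^5 = 105^4·105^1 ≡ 118
105^6 = 105^4·105^2 ≡ 8
105^10 = 105^8·105^2 ≡ 32
105^15 = 105^8·105^4·105^2·105^1 ≡ 1  ← first divisor giving 1
The order is 15.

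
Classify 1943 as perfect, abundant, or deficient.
deficient

Proper divisors of 1943: sum = 1 + 29 + 67 = 97
Since 97 < 1943, 1943 is deficient.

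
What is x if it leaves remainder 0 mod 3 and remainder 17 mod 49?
66

Using Chinese Remainder Theorem:
M = 3 × 49 = 147
M1 = 49, M2 = 3
y1 = 49^(-1) mod 3 = 1
y2 = 3^(-1) mod 49 = 33
x = (0×49×1 + 17×3×33) mod 147 = 66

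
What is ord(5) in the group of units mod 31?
3

31 is prime, so ord(5) divides φ(31) = 30.
Divisors of 30: 1, 2, 3, 5, 6, 10, 15, 30.
Repeated squaring: 5^1 ≡ 5, 5^2 ≡ 25, 5^4 ≡ 5, 5^8 ≡ 25, 5^16 ≡ 5 (mod 31).
Test 5^d mod 31 for each divisor d in increasing order:
5^1 ≡ 5
5^2 ≡ 25
5^3 = 5^2·5^1 ≡ 1  ← first divisor giving 1
The order is 3.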